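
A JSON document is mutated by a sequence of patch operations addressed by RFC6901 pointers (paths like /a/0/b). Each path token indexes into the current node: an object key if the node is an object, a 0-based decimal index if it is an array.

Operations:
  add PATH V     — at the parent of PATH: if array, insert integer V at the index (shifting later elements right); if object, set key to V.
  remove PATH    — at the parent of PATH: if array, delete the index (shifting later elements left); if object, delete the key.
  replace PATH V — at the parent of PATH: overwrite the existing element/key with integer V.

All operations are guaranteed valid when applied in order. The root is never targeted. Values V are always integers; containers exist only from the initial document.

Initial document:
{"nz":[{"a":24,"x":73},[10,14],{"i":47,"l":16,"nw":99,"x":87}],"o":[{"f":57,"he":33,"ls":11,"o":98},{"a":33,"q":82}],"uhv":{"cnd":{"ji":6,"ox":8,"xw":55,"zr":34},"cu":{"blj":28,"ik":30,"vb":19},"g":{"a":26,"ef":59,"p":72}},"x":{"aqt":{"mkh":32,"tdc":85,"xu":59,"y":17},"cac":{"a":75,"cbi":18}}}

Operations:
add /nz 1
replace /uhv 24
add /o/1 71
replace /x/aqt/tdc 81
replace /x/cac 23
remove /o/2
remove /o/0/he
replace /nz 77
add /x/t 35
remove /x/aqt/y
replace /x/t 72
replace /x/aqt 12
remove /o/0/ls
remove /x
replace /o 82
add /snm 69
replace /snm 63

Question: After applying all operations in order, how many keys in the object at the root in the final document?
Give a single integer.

Answer: 4

Derivation:
After op 1 (add /nz 1): {"nz":1,"o":[{"f":57,"he":33,"ls":11,"o":98},{"a":33,"q":82}],"uhv":{"cnd":{"ji":6,"ox":8,"xw":55,"zr":34},"cu":{"blj":28,"ik":30,"vb":19},"g":{"a":26,"ef":59,"p":72}},"x":{"aqt":{"mkh":32,"tdc":85,"xu":59,"y":17},"cac":{"a":75,"cbi":18}}}
After op 2 (replace /uhv 24): {"nz":1,"o":[{"f":57,"he":33,"ls":11,"o":98},{"a":33,"q":82}],"uhv":24,"x":{"aqt":{"mkh":32,"tdc":85,"xu":59,"y":17},"cac":{"a":75,"cbi":18}}}
After op 3 (add /o/1 71): {"nz":1,"o":[{"f":57,"he":33,"ls":11,"o":98},71,{"a":33,"q":82}],"uhv":24,"x":{"aqt":{"mkh":32,"tdc":85,"xu":59,"y":17},"cac":{"a":75,"cbi":18}}}
After op 4 (replace /x/aqt/tdc 81): {"nz":1,"o":[{"f":57,"he":33,"ls":11,"o":98},71,{"a":33,"q":82}],"uhv":24,"x":{"aqt":{"mkh":32,"tdc":81,"xu":59,"y":17},"cac":{"a":75,"cbi":18}}}
After op 5 (replace /x/cac 23): {"nz":1,"o":[{"f":57,"he":33,"ls":11,"o":98},71,{"a":33,"q":82}],"uhv":24,"x":{"aqt":{"mkh":32,"tdc":81,"xu":59,"y":17},"cac":23}}
After op 6 (remove /o/2): {"nz":1,"o":[{"f":57,"he":33,"ls":11,"o":98},71],"uhv":24,"x":{"aqt":{"mkh":32,"tdc":81,"xu":59,"y":17},"cac":23}}
After op 7 (remove /o/0/he): {"nz":1,"o":[{"f":57,"ls":11,"o":98},71],"uhv":24,"x":{"aqt":{"mkh":32,"tdc":81,"xu":59,"y":17},"cac":23}}
After op 8 (replace /nz 77): {"nz":77,"o":[{"f":57,"ls":11,"o":98},71],"uhv":24,"x":{"aqt":{"mkh":32,"tdc":81,"xu":59,"y":17},"cac":23}}
After op 9 (add /x/t 35): {"nz":77,"o":[{"f":57,"ls":11,"o":98},71],"uhv":24,"x":{"aqt":{"mkh":32,"tdc":81,"xu":59,"y":17},"cac":23,"t":35}}
After op 10 (remove /x/aqt/y): {"nz":77,"o":[{"f":57,"ls":11,"o":98},71],"uhv":24,"x":{"aqt":{"mkh":32,"tdc":81,"xu":59},"cac":23,"t":35}}
After op 11 (replace /x/t 72): {"nz":77,"o":[{"f":57,"ls":11,"o":98},71],"uhv":24,"x":{"aqt":{"mkh":32,"tdc":81,"xu":59},"cac":23,"t":72}}
After op 12 (replace /x/aqt 12): {"nz":77,"o":[{"f":57,"ls":11,"o":98},71],"uhv":24,"x":{"aqt":12,"cac":23,"t":72}}
After op 13 (remove /o/0/ls): {"nz":77,"o":[{"f":57,"o":98},71],"uhv":24,"x":{"aqt":12,"cac":23,"t":72}}
After op 14 (remove /x): {"nz":77,"o":[{"f":57,"o":98},71],"uhv":24}
After op 15 (replace /o 82): {"nz":77,"o":82,"uhv":24}
After op 16 (add /snm 69): {"nz":77,"o":82,"snm":69,"uhv":24}
After op 17 (replace /snm 63): {"nz":77,"o":82,"snm":63,"uhv":24}
Size at the root: 4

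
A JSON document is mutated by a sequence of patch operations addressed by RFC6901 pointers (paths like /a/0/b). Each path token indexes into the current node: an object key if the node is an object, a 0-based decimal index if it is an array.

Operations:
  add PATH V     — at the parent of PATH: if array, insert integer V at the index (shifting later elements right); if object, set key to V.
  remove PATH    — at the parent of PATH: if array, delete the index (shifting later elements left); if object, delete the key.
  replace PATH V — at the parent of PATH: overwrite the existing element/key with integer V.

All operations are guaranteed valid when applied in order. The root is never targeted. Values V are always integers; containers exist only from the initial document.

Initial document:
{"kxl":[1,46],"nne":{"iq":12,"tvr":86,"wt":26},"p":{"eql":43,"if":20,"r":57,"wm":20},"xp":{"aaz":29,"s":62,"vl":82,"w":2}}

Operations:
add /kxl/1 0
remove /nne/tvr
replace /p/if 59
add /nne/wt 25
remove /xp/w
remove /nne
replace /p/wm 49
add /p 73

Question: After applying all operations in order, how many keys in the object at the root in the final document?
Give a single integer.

After op 1 (add /kxl/1 0): {"kxl":[1,0,46],"nne":{"iq":12,"tvr":86,"wt":26},"p":{"eql":43,"if":20,"r":57,"wm":20},"xp":{"aaz":29,"s":62,"vl":82,"w":2}}
After op 2 (remove /nne/tvr): {"kxl":[1,0,46],"nne":{"iq":12,"wt":26},"p":{"eql":43,"if":20,"r":57,"wm":20},"xp":{"aaz":29,"s":62,"vl":82,"w":2}}
After op 3 (replace /p/if 59): {"kxl":[1,0,46],"nne":{"iq":12,"wt":26},"p":{"eql":43,"if":59,"r":57,"wm":20},"xp":{"aaz":29,"s":62,"vl":82,"w":2}}
After op 4 (add /nne/wt 25): {"kxl":[1,0,46],"nne":{"iq":12,"wt":25},"p":{"eql":43,"if":59,"r":57,"wm":20},"xp":{"aaz":29,"s":62,"vl":82,"w":2}}
After op 5 (remove /xp/w): {"kxl":[1,0,46],"nne":{"iq":12,"wt":25},"p":{"eql":43,"if":59,"r":57,"wm":20},"xp":{"aaz":29,"s":62,"vl":82}}
After op 6 (remove /nne): {"kxl":[1,0,46],"p":{"eql":43,"if":59,"r":57,"wm":20},"xp":{"aaz":29,"s":62,"vl":82}}
After op 7 (replace /p/wm 49): {"kxl":[1,0,46],"p":{"eql":43,"if":59,"r":57,"wm":49},"xp":{"aaz":29,"s":62,"vl":82}}
After op 8 (add /p 73): {"kxl":[1,0,46],"p":73,"xp":{"aaz":29,"s":62,"vl":82}}
Size at the root: 3

Answer: 3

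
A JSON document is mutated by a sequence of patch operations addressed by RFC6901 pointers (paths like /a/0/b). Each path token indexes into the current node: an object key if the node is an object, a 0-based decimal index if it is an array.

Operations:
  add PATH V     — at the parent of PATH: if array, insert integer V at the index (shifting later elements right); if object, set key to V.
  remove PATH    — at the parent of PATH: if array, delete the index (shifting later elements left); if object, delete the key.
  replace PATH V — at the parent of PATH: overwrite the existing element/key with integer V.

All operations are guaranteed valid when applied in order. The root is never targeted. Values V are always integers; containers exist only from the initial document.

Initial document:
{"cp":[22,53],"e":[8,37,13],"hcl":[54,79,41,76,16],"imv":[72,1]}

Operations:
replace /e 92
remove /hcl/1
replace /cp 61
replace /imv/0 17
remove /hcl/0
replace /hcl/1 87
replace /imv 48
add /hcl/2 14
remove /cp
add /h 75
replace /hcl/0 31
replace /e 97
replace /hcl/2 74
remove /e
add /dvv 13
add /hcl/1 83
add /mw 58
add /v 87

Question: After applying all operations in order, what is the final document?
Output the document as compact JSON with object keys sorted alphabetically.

Answer: {"dvv":13,"h":75,"hcl":[31,83,87,74,16],"imv":48,"mw":58,"v":87}

Derivation:
After op 1 (replace /e 92): {"cp":[22,53],"e":92,"hcl":[54,79,41,76,16],"imv":[72,1]}
After op 2 (remove /hcl/1): {"cp":[22,53],"e":92,"hcl":[54,41,76,16],"imv":[72,1]}
After op 3 (replace /cp 61): {"cp":61,"e":92,"hcl":[54,41,76,16],"imv":[72,1]}
After op 4 (replace /imv/0 17): {"cp":61,"e":92,"hcl":[54,41,76,16],"imv":[17,1]}
After op 5 (remove /hcl/0): {"cp":61,"e":92,"hcl":[41,76,16],"imv":[17,1]}
After op 6 (replace /hcl/1 87): {"cp":61,"e":92,"hcl":[41,87,16],"imv":[17,1]}
After op 7 (replace /imv 48): {"cp":61,"e":92,"hcl":[41,87,16],"imv":48}
After op 8 (add /hcl/2 14): {"cp":61,"e":92,"hcl":[41,87,14,16],"imv":48}
After op 9 (remove /cp): {"e":92,"hcl":[41,87,14,16],"imv":48}
After op 10 (add /h 75): {"e":92,"h":75,"hcl":[41,87,14,16],"imv":48}
After op 11 (replace /hcl/0 31): {"e":92,"h":75,"hcl":[31,87,14,16],"imv":48}
After op 12 (replace /e 97): {"e":97,"h":75,"hcl":[31,87,14,16],"imv":48}
After op 13 (replace /hcl/2 74): {"e":97,"h":75,"hcl":[31,87,74,16],"imv":48}
After op 14 (remove /e): {"h":75,"hcl":[31,87,74,16],"imv":48}
After op 15 (add /dvv 13): {"dvv":13,"h":75,"hcl":[31,87,74,16],"imv":48}
After op 16 (add /hcl/1 83): {"dvv":13,"h":75,"hcl":[31,83,87,74,16],"imv":48}
After op 17 (add /mw 58): {"dvv":13,"h":75,"hcl":[31,83,87,74,16],"imv":48,"mw":58}
After op 18 (add /v 87): {"dvv":13,"h":75,"hcl":[31,83,87,74,16],"imv":48,"mw":58,"v":87}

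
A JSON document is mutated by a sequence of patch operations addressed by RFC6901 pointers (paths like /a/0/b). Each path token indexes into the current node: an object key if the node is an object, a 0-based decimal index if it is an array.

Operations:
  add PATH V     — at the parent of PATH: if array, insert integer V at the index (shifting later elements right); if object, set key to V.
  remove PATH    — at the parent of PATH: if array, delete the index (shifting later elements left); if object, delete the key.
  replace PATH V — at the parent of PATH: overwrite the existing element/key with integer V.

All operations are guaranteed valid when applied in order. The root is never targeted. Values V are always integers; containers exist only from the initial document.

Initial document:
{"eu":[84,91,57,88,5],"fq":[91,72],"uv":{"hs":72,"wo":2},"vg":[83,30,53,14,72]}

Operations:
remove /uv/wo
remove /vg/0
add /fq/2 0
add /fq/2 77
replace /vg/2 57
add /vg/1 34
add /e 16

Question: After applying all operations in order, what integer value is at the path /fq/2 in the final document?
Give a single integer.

Answer: 77

Derivation:
After op 1 (remove /uv/wo): {"eu":[84,91,57,88,5],"fq":[91,72],"uv":{"hs":72},"vg":[83,30,53,14,72]}
After op 2 (remove /vg/0): {"eu":[84,91,57,88,5],"fq":[91,72],"uv":{"hs":72},"vg":[30,53,14,72]}
After op 3 (add /fq/2 0): {"eu":[84,91,57,88,5],"fq":[91,72,0],"uv":{"hs":72},"vg":[30,53,14,72]}
After op 4 (add /fq/2 77): {"eu":[84,91,57,88,5],"fq":[91,72,77,0],"uv":{"hs":72},"vg":[30,53,14,72]}
After op 5 (replace /vg/2 57): {"eu":[84,91,57,88,5],"fq":[91,72,77,0],"uv":{"hs":72},"vg":[30,53,57,72]}
After op 6 (add /vg/1 34): {"eu":[84,91,57,88,5],"fq":[91,72,77,0],"uv":{"hs":72},"vg":[30,34,53,57,72]}
After op 7 (add /e 16): {"e":16,"eu":[84,91,57,88,5],"fq":[91,72,77,0],"uv":{"hs":72},"vg":[30,34,53,57,72]}
Value at /fq/2: 77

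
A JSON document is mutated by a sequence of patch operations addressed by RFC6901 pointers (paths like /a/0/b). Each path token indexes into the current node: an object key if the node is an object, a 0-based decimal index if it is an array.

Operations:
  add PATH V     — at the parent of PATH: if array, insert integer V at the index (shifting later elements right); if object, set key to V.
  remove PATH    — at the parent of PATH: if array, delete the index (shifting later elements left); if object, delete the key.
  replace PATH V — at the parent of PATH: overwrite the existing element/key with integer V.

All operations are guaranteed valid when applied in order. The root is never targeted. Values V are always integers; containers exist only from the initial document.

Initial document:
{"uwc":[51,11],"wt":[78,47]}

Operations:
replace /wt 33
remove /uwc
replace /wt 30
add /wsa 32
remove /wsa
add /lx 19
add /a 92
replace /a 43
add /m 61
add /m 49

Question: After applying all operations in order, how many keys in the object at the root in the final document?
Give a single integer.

Answer: 4

Derivation:
After op 1 (replace /wt 33): {"uwc":[51,11],"wt":33}
After op 2 (remove /uwc): {"wt":33}
After op 3 (replace /wt 30): {"wt":30}
After op 4 (add /wsa 32): {"wsa":32,"wt":30}
After op 5 (remove /wsa): {"wt":30}
After op 6 (add /lx 19): {"lx":19,"wt":30}
After op 7 (add /a 92): {"a":92,"lx":19,"wt":30}
After op 8 (replace /a 43): {"a":43,"lx":19,"wt":30}
After op 9 (add /m 61): {"a":43,"lx":19,"m":61,"wt":30}
After op 10 (add /m 49): {"a":43,"lx":19,"m":49,"wt":30}
Size at the root: 4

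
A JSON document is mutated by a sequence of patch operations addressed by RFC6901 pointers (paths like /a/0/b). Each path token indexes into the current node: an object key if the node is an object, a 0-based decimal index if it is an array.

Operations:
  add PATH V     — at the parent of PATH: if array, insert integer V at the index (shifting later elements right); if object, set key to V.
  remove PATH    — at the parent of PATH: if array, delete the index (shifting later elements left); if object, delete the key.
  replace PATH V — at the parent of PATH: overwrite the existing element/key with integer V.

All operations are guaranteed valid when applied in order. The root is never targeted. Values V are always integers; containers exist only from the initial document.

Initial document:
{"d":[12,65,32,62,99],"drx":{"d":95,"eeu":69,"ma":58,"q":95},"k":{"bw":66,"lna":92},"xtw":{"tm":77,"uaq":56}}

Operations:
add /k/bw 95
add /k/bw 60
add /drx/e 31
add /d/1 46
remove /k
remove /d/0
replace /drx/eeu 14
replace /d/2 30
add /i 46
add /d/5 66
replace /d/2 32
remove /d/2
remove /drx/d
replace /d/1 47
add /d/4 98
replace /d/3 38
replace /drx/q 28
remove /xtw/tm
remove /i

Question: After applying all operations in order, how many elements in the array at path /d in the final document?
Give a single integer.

Answer: 6

Derivation:
After op 1 (add /k/bw 95): {"d":[12,65,32,62,99],"drx":{"d":95,"eeu":69,"ma":58,"q":95},"k":{"bw":95,"lna":92},"xtw":{"tm":77,"uaq":56}}
After op 2 (add /k/bw 60): {"d":[12,65,32,62,99],"drx":{"d":95,"eeu":69,"ma":58,"q":95},"k":{"bw":60,"lna":92},"xtw":{"tm":77,"uaq":56}}
After op 3 (add /drx/e 31): {"d":[12,65,32,62,99],"drx":{"d":95,"e":31,"eeu":69,"ma":58,"q":95},"k":{"bw":60,"lna":92},"xtw":{"tm":77,"uaq":56}}
After op 4 (add /d/1 46): {"d":[12,46,65,32,62,99],"drx":{"d":95,"e":31,"eeu":69,"ma":58,"q":95},"k":{"bw":60,"lna":92},"xtw":{"tm":77,"uaq":56}}
After op 5 (remove /k): {"d":[12,46,65,32,62,99],"drx":{"d":95,"e":31,"eeu":69,"ma":58,"q":95},"xtw":{"tm":77,"uaq":56}}
After op 6 (remove /d/0): {"d":[46,65,32,62,99],"drx":{"d":95,"e":31,"eeu":69,"ma":58,"q":95},"xtw":{"tm":77,"uaq":56}}
After op 7 (replace /drx/eeu 14): {"d":[46,65,32,62,99],"drx":{"d":95,"e":31,"eeu":14,"ma":58,"q":95},"xtw":{"tm":77,"uaq":56}}
After op 8 (replace /d/2 30): {"d":[46,65,30,62,99],"drx":{"d":95,"e":31,"eeu":14,"ma":58,"q":95},"xtw":{"tm":77,"uaq":56}}
After op 9 (add /i 46): {"d":[46,65,30,62,99],"drx":{"d":95,"e":31,"eeu":14,"ma":58,"q":95},"i":46,"xtw":{"tm":77,"uaq":56}}
After op 10 (add /d/5 66): {"d":[46,65,30,62,99,66],"drx":{"d":95,"e":31,"eeu":14,"ma":58,"q":95},"i":46,"xtw":{"tm":77,"uaq":56}}
After op 11 (replace /d/2 32): {"d":[46,65,32,62,99,66],"drx":{"d":95,"e":31,"eeu":14,"ma":58,"q":95},"i":46,"xtw":{"tm":77,"uaq":56}}
After op 12 (remove /d/2): {"d":[46,65,62,99,66],"drx":{"d":95,"e":31,"eeu":14,"ma":58,"q":95},"i":46,"xtw":{"tm":77,"uaq":56}}
After op 13 (remove /drx/d): {"d":[46,65,62,99,66],"drx":{"e":31,"eeu":14,"ma":58,"q":95},"i":46,"xtw":{"tm":77,"uaq":56}}
After op 14 (replace /d/1 47): {"d":[46,47,62,99,66],"drx":{"e":31,"eeu":14,"ma":58,"q":95},"i":46,"xtw":{"tm":77,"uaq":56}}
After op 15 (add /d/4 98): {"d":[46,47,62,99,98,66],"drx":{"e":31,"eeu":14,"ma":58,"q":95},"i":46,"xtw":{"tm":77,"uaq":56}}
After op 16 (replace /d/3 38): {"d":[46,47,62,38,98,66],"drx":{"e":31,"eeu":14,"ma":58,"q":95},"i":46,"xtw":{"tm":77,"uaq":56}}
After op 17 (replace /drx/q 28): {"d":[46,47,62,38,98,66],"drx":{"e":31,"eeu":14,"ma":58,"q":28},"i":46,"xtw":{"tm":77,"uaq":56}}
After op 18 (remove /xtw/tm): {"d":[46,47,62,38,98,66],"drx":{"e":31,"eeu":14,"ma":58,"q":28},"i":46,"xtw":{"uaq":56}}
After op 19 (remove /i): {"d":[46,47,62,38,98,66],"drx":{"e":31,"eeu":14,"ma":58,"q":28},"xtw":{"uaq":56}}
Size at path /d: 6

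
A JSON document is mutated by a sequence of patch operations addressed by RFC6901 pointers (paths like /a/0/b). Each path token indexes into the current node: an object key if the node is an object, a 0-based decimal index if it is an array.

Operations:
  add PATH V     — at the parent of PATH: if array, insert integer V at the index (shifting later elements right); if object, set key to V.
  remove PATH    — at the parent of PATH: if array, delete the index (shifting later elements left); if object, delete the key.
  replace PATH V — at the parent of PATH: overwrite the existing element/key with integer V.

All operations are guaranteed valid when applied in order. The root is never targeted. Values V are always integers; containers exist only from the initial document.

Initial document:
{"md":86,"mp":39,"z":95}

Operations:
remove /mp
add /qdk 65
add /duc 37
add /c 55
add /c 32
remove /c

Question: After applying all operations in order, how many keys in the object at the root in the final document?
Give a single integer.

Answer: 4

Derivation:
After op 1 (remove /mp): {"md":86,"z":95}
After op 2 (add /qdk 65): {"md":86,"qdk":65,"z":95}
After op 3 (add /duc 37): {"duc":37,"md":86,"qdk":65,"z":95}
After op 4 (add /c 55): {"c":55,"duc":37,"md":86,"qdk":65,"z":95}
After op 5 (add /c 32): {"c":32,"duc":37,"md":86,"qdk":65,"z":95}
After op 6 (remove /c): {"duc":37,"md":86,"qdk":65,"z":95}
Size at the root: 4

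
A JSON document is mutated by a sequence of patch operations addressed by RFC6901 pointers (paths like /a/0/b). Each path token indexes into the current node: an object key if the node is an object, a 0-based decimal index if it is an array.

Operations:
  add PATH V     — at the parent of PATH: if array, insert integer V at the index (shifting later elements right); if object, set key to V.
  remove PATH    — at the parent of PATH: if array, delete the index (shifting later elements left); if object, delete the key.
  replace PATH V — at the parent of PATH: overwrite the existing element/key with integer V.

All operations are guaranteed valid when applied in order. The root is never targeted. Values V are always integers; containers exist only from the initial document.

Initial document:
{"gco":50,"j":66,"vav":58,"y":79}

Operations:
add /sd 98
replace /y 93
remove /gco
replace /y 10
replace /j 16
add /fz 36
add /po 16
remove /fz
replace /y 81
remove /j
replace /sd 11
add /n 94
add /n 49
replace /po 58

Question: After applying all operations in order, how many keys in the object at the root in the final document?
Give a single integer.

Answer: 5

Derivation:
After op 1 (add /sd 98): {"gco":50,"j":66,"sd":98,"vav":58,"y":79}
After op 2 (replace /y 93): {"gco":50,"j":66,"sd":98,"vav":58,"y":93}
After op 3 (remove /gco): {"j":66,"sd":98,"vav":58,"y":93}
After op 4 (replace /y 10): {"j":66,"sd":98,"vav":58,"y":10}
After op 5 (replace /j 16): {"j":16,"sd":98,"vav":58,"y":10}
After op 6 (add /fz 36): {"fz":36,"j":16,"sd":98,"vav":58,"y":10}
After op 7 (add /po 16): {"fz":36,"j":16,"po":16,"sd":98,"vav":58,"y":10}
After op 8 (remove /fz): {"j":16,"po":16,"sd":98,"vav":58,"y":10}
After op 9 (replace /y 81): {"j":16,"po":16,"sd":98,"vav":58,"y":81}
After op 10 (remove /j): {"po":16,"sd":98,"vav":58,"y":81}
After op 11 (replace /sd 11): {"po":16,"sd":11,"vav":58,"y":81}
After op 12 (add /n 94): {"n":94,"po":16,"sd":11,"vav":58,"y":81}
After op 13 (add /n 49): {"n":49,"po":16,"sd":11,"vav":58,"y":81}
After op 14 (replace /po 58): {"n":49,"po":58,"sd":11,"vav":58,"y":81}
Size at the root: 5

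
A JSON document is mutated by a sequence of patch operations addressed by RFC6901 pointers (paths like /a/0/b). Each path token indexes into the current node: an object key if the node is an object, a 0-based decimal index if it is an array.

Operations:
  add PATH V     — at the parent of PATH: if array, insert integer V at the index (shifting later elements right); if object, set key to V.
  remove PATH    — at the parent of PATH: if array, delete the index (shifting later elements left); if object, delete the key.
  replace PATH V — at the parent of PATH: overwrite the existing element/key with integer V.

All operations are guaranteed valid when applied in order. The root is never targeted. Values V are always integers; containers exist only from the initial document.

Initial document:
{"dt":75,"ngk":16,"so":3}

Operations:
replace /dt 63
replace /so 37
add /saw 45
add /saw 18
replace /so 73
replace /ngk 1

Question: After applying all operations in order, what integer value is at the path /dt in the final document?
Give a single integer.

Answer: 63

Derivation:
After op 1 (replace /dt 63): {"dt":63,"ngk":16,"so":3}
After op 2 (replace /so 37): {"dt":63,"ngk":16,"so":37}
After op 3 (add /saw 45): {"dt":63,"ngk":16,"saw":45,"so":37}
After op 4 (add /saw 18): {"dt":63,"ngk":16,"saw":18,"so":37}
After op 5 (replace /so 73): {"dt":63,"ngk":16,"saw":18,"so":73}
After op 6 (replace /ngk 1): {"dt":63,"ngk":1,"saw":18,"so":73}
Value at /dt: 63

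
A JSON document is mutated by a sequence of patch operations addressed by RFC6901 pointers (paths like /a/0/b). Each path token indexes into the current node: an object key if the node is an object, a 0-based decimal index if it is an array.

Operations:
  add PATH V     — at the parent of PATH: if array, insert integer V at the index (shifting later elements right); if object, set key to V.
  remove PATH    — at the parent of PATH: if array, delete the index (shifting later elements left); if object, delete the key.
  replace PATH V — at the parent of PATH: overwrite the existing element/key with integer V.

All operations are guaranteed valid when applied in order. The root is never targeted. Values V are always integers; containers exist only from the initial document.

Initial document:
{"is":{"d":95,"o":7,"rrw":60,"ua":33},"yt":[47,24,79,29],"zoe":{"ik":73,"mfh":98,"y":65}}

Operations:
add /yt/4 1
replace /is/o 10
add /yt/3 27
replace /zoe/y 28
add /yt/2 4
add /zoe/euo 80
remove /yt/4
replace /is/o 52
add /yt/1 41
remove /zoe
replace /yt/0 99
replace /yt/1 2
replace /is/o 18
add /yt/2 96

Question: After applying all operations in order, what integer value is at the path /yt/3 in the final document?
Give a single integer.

After op 1 (add /yt/4 1): {"is":{"d":95,"o":7,"rrw":60,"ua":33},"yt":[47,24,79,29,1],"zoe":{"ik":73,"mfh":98,"y":65}}
After op 2 (replace /is/o 10): {"is":{"d":95,"o":10,"rrw":60,"ua":33},"yt":[47,24,79,29,1],"zoe":{"ik":73,"mfh":98,"y":65}}
After op 3 (add /yt/3 27): {"is":{"d":95,"o":10,"rrw":60,"ua":33},"yt":[47,24,79,27,29,1],"zoe":{"ik":73,"mfh":98,"y":65}}
After op 4 (replace /zoe/y 28): {"is":{"d":95,"o":10,"rrw":60,"ua":33},"yt":[47,24,79,27,29,1],"zoe":{"ik":73,"mfh":98,"y":28}}
After op 5 (add /yt/2 4): {"is":{"d":95,"o":10,"rrw":60,"ua":33},"yt":[47,24,4,79,27,29,1],"zoe":{"ik":73,"mfh":98,"y":28}}
After op 6 (add /zoe/euo 80): {"is":{"d":95,"o":10,"rrw":60,"ua":33},"yt":[47,24,4,79,27,29,1],"zoe":{"euo":80,"ik":73,"mfh":98,"y":28}}
After op 7 (remove /yt/4): {"is":{"d":95,"o":10,"rrw":60,"ua":33},"yt":[47,24,4,79,29,1],"zoe":{"euo":80,"ik":73,"mfh":98,"y":28}}
After op 8 (replace /is/o 52): {"is":{"d":95,"o":52,"rrw":60,"ua":33},"yt":[47,24,4,79,29,1],"zoe":{"euo":80,"ik":73,"mfh":98,"y":28}}
After op 9 (add /yt/1 41): {"is":{"d":95,"o":52,"rrw":60,"ua":33},"yt":[47,41,24,4,79,29,1],"zoe":{"euo":80,"ik":73,"mfh":98,"y":28}}
After op 10 (remove /zoe): {"is":{"d":95,"o":52,"rrw":60,"ua":33},"yt":[47,41,24,4,79,29,1]}
After op 11 (replace /yt/0 99): {"is":{"d":95,"o":52,"rrw":60,"ua":33},"yt":[99,41,24,4,79,29,1]}
After op 12 (replace /yt/1 2): {"is":{"d":95,"o":52,"rrw":60,"ua":33},"yt":[99,2,24,4,79,29,1]}
After op 13 (replace /is/o 18): {"is":{"d":95,"o":18,"rrw":60,"ua":33},"yt":[99,2,24,4,79,29,1]}
After op 14 (add /yt/2 96): {"is":{"d":95,"o":18,"rrw":60,"ua":33},"yt":[99,2,96,24,4,79,29,1]}
Value at /yt/3: 24

Answer: 24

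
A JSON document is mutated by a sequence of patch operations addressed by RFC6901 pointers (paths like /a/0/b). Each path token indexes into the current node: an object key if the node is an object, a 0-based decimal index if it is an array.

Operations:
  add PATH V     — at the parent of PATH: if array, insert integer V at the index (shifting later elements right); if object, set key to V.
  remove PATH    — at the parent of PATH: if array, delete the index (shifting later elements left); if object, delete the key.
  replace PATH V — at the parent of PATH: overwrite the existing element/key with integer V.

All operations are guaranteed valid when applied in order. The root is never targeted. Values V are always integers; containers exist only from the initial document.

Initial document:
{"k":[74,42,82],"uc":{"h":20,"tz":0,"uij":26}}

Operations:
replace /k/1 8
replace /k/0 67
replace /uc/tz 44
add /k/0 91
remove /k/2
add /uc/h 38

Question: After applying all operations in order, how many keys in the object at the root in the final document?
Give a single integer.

Answer: 2

Derivation:
After op 1 (replace /k/1 8): {"k":[74,8,82],"uc":{"h":20,"tz":0,"uij":26}}
After op 2 (replace /k/0 67): {"k":[67,8,82],"uc":{"h":20,"tz":0,"uij":26}}
After op 3 (replace /uc/tz 44): {"k":[67,8,82],"uc":{"h":20,"tz":44,"uij":26}}
After op 4 (add /k/0 91): {"k":[91,67,8,82],"uc":{"h":20,"tz":44,"uij":26}}
After op 5 (remove /k/2): {"k":[91,67,82],"uc":{"h":20,"tz":44,"uij":26}}
After op 6 (add /uc/h 38): {"k":[91,67,82],"uc":{"h":38,"tz":44,"uij":26}}
Size at the root: 2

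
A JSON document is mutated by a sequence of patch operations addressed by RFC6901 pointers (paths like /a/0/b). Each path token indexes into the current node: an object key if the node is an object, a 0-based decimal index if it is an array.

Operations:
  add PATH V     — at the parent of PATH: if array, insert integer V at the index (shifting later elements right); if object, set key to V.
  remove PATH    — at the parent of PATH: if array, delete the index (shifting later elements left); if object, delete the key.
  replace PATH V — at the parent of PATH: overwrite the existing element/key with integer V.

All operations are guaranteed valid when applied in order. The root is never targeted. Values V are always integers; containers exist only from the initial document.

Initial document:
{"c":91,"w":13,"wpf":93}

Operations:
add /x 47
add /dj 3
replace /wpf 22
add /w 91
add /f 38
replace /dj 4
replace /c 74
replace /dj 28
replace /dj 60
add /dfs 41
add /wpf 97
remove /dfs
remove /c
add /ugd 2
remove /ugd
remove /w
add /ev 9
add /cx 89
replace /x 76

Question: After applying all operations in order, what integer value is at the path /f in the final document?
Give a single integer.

After op 1 (add /x 47): {"c":91,"w":13,"wpf":93,"x":47}
After op 2 (add /dj 3): {"c":91,"dj":3,"w":13,"wpf":93,"x":47}
After op 3 (replace /wpf 22): {"c":91,"dj":3,"w":13,"wpf":22,"x":47}
After op 4 (add /w 91): {"c":91,"dj":3,"w":91,"wpf":22,"x":47}
After op 5 (add /f 38): {"c":91,"dj":3,"f":38,"w":91,"wpf":22,"x":47}
After op 6 (replace /dj 4): {"c":91,"dj":4,"f":38,"w":91,"wpf":22,"x":47}
After op 7 (replace /c 74): {"c":74,"dj":4,"f":38,"w":91,"wpf":22,"x":47}
After op 8 (replace /dj 28): {"c":74,"dj":28,"f":38,"w":91,"wpf":22,"x":47}
After op 9 (replace /dj 60): {"c":74,"dj":60,"f":38,"w":91,"wpf":22,"x":47}
After op 10 (add /dfs 41): {"c":74,"dfs":41,"dj":60,"f":38,"w":91,"wpf":22,"x":47}
After op 11 (add /wpf 97): {"c":74,"dfs":41,"dj":60,"f":38,"w":91,"wpf":97,"x":47}
After op 12 (remove /dfs): {"c":74,"dj":60,"f":38,"w":91,"wpf":97,"x":47}
After op 13 (remove /c): {"dj":60,"f":38,"w":91,"wpf":97,"x":47}
After op 14 (add /ugd 2): {"dj":60,"f":38,"ugd":2,"w":91,"wpf":97,"x":47}
After op 15 (remove /ugd): {"dj":60,"f":38,"w":91,"wpf":97,"x":47}
After op 16 (remove /w): {"dj":60,"f":38,"wpf":97,"x":47}
After op 17 (add /ev 9): {"dj":60,"ev":9,"f":38,"wpf":97,"x":47}
After op 18 (add /cx 89): {"cx":89,"dj":60,"ev":9,"f":38,"wpf":97,"x":47}
After op 19 (replace /x 76): {"cx":89,"dj":60,"ev":9,"f":38,"wpf":97,"x":76}
Value at /f: 38

Answer: 38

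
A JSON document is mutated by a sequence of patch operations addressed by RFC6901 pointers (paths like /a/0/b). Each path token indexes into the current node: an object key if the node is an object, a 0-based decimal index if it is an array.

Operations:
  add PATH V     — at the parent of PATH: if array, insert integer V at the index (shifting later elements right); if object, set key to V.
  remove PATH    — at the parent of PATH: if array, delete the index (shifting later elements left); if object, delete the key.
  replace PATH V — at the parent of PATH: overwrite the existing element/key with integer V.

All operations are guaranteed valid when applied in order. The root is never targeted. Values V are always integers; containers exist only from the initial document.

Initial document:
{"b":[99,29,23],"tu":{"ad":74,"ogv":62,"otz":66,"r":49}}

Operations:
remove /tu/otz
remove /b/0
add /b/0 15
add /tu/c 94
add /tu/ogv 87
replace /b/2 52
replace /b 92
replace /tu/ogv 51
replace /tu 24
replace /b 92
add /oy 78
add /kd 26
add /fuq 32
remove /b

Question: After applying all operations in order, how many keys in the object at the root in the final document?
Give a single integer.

Answer: 4

Derivation:
After op 1 (remove /tu/otz): {"b":[99,29,23],"tu":{"ad":74,"ogv":62,"r":49}}
After op 2 (remove /b/0): {"b":[29,23],"tu":{"ad":74,"ogv":62,"r":49}}
After op 3 (add /b/0 15): {"b":[15,29,23],"tu":{"ad":74,"ogv":62,"r":49}}
After op 4 (add /tu/c 94): {"b":[15,29,23],"tu":{"ad":74,"c":94,"ogv":62,"r":49}}
After op 5 (add /tu/ogv 87): {"b":[15,29,23],"tu":{"ad":74,"c":94,"ogv":87,"r":49}}
After op 6 (replace /b/2 52): {"b":[15,29,52],"tu":{"ad":74,"c":94,"ogv":87,"r":49}}
After op 7 (replace /b 92): {"b":92,"tu":{"ad":74,"c":94,"ogv":87,"r":49}}
After op 8 (replace /tu/ogv 51): {"b":92,"tu":{"ad":74,"c":94,"ogv":51,"r":49}}
After op 9 (replace /tu 24): {"b":92,"tu":24}
After op 10 (replace /b 92): {"b":92,"tu":24}
After op 11 (add /oy 78): {"b":92,"oy":78,"tu":24}
After op 12 (add /kd 26): {"b":92,"kd":26,"oy":78,"tu":24}
After op 13 (add /fuq 32): {"b":92,"fuq":32,"kd":26,"oy":78,"tu":24}
After op 14 (remove /b): {"fuq":32,"kd":26,"oy":78,"tu":24}
Size at the root: 4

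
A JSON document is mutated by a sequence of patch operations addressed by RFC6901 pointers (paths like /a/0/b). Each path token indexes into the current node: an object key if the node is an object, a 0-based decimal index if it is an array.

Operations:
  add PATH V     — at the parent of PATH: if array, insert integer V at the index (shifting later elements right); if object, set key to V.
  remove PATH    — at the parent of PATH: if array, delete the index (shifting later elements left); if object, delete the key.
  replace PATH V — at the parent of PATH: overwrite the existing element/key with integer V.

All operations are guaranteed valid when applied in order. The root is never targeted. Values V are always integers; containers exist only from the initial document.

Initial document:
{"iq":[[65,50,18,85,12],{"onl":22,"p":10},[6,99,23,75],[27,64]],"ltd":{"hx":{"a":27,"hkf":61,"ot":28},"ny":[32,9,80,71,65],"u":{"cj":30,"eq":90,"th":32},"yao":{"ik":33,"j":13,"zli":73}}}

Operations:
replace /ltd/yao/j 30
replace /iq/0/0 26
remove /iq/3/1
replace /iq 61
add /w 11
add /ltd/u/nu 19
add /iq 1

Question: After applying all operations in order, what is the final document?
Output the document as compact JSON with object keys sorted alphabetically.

After op 1 (replace /ltd/yao/j 30): {"iq":[[65,50,18,85,12],{"onl":22,"p":10},[6,99,23,75],[27,64]],"ltd":{"hx":{"a":27,"hkf":61,"ot":28},"ny":[32,9,80,71,65],"u":{"cj":30,"eq":90,"th":32},"yao":{"ik":33,"j":30,"zli":73}}}
After op 2 (replace /iq/0/0 26): {"iq":[[26,50,18,85,12],{"onl":22,"p":10},[6,99,23,75],[27,64]],"ltd":{"hx":{"a":27,"hkf":61,"ot":28},"ny":[32,9,80,71,65],"u":{"cj":30,"eq":90,"th":32},"yao":{"ik":33,"j":30,"zli":73}}}
After op 3 (remove /iq/3/1): {"iq":[[26,50,18,85,12],{"onl":22,"p":10},[6,99,23,75],[27]],"ltd":{"hx":{"a":27,"hkf":61,"ot":28},"ny":[32,9,80,71,65],"u":{"cj":30,"eq":90,"th":32},"yao":{"ik":33,"j":30,"zli":73}}}
After op 4 (replace /iq 61): {"iq":61,"ltd":{"hx":{"a":27,"hkf":61,"ot":28},"ny":[32,9,80,71,65],"u":{"cj":30,"eq":90,"th":32},"yao":{"ik":33,"j":30,"zli":73}}}
After op 5 (add /w 11): {"iq":61,"ltd":{"hx":{"a":27,"hkf":61,"ot":28},"ny":[32,9,80,71,65],"u":{"cj":30,"eq":90,"th":32},"yao":{"ik":33,"j":30,"zli":73}},"w":11}
After op 6 (add /ltd/u/nu 19): {"iq":61,"ltd":{"hx":{"a":27,"hkf":61,"ot":28},"ny":[32,9,80,71,65],"u":{"cj":30,"eq":90,"nu":19,"th":32},"yao":{"ik":33,"j":30,"zli":73}},"w":11}
After op 7 (add /iq 1): {"iq":1,"ltd":{"hx":{"a":27,"hkf":61,"ot":28},"ny":[32,9,80,71,65],"u":{"cj":30,"eq":90,"nu":19,"th":32},"yao":{"ik":33,"j":30,"zli":73}},"w":11}

Answer: {"iq":1,"ltd":{"hx":{"a":27,"hkf":61,"ot":28},"ny":[32,9,80,71,65],"u":{"cj":30,"eq":90,"nu":19,"th":32},"yao":{"ik":33,"j":30,"zli":73}},"w":11}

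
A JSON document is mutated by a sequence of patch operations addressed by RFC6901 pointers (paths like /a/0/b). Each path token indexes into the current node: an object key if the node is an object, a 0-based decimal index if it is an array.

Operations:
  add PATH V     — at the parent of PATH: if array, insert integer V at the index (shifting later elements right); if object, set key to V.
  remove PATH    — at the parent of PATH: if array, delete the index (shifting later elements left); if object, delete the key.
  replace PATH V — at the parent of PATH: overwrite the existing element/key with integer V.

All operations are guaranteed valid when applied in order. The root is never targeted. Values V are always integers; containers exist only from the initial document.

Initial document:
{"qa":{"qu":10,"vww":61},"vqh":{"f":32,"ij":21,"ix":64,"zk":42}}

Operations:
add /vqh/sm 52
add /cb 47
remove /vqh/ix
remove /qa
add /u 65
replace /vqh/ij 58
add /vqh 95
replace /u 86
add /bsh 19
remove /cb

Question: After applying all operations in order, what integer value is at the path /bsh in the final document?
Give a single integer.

Answer: 19

Derivation:
After op 1 (add /vqh/sm 52): {"qa":{"qu":10,"vww":61},"vqh":{"f":32,"ij":21,"ix":64,"sm":52,"zk":42}}
After op 2 (add /cb 47): {"cb":47,"qa":{"qu":10,"vww":61},"vqh":{"f":32,"ij":21,"ix":64,"sm":52,"zk":42}}
After op 3 (remove /vqh/ix): {"cb":47,"qa":{"qu":10,"vww":61},"vqh":{"f":32,"ij":21,"sm":52,"zk":42}}
After op 4 (remove /qa): {"cb":47,"vqh":{"f":32,"ij":21,"sm":52,"zk":42}}
After op 5 (add /u 65): {"cb":47,"u":65,"vqh":{"f":32,"ij":21,"sm":52,"zk":42}}
After op 6 (replace /vqh/ij 58): {"cb":47,"u":65,"vqh":{"f":32,"ij":58,"sm":52,"zk":42}}
After op 7 (add /vqh 95): {"cb":47,"u":65,"vqh":95}
After op 8 (replace /u 86): {"cb":47,"u":86,"vqh":95}
After op 9 (add /bsh 19): {"bsh":19,"cb":47,"u":86,"vqh":95}
After op 10 (remove /cb): {"bsh":19,"u":86,"vqh":95}
Value at /bsh: 19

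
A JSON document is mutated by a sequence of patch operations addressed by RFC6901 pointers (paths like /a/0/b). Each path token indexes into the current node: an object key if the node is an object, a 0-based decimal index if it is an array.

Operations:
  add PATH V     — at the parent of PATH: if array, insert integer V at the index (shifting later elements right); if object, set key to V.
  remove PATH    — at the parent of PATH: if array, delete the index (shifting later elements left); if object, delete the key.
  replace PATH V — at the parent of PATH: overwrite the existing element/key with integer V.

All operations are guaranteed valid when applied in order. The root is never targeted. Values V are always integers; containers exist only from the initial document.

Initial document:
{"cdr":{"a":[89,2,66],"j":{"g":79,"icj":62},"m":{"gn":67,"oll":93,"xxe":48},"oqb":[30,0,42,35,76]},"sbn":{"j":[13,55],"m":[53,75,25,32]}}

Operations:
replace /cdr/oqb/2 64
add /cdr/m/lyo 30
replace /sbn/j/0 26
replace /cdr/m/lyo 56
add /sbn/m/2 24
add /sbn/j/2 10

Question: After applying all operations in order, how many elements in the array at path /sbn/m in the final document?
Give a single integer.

Answer: 5

Derivation:
After op 1 (replace /cdr/oqb/2 64): {"cdr":{"a":[89,2,66],"j":{"g":79,"icj":62},"m":{"gn":67,"oll":93,"xxe":48},"oqb":[30,0,64,35,76]},"sbn":{"j":[13,55],"m":[53,75,25,32]}}
After op 2 (add /cdr/m/lyo 30): {"cdr":{"a":[89,2,66],"j":{"g":79,"icj":62},"m":{"gn":67,"lyo":30,"oll":93,"xxe":48},"oqb":[30,0,64,35,76]},"sbn":{"j":[13,55],"m":[53,75,25,32]}}
After op 3 (replace /sbn/j/0 26): {"cdr":{"a":[89,2,66],"j":{"g":79,"icj":62},"m":{"gn":67,"lyo":30,"oll":93,"xxe":48},"oqb":[30,0,64,35,76]},"sbn":{"j":[26,55],"m":[53,75,25,32]}}
After op 4 (replace /cdr/m/lyo 56): {"cdr":{"a":[89,2,66],"j":{"g":79,"icj":62},"m":{"gn":67,"lyo":56,"oll":93,"xxe":48},"oqb":[30,0,64,35,76]},"sbn":{"j":[26,55],"m":[53,75,25,32]}}
After op 5 (add /sbn/m/2 24): {"cdr":{"a":[89,2,66],"j":{"g":79,"icj":62},"m":{"gn":67,"lyo":56,"oll":93,"xxe":48},"oqb":[30,0,64,35,76]},"sbn":{"j":[26,55],"m":[53,75,24,25,32]}}
After op 6 (add /sbn/j/2 10): {"cdr":{"a":[89,2,66],"j":{"g":79,"icj":62},"m":{"gn":67,"lyo":56,"oll":93,"xxe":48},"oqb":[30,0,64,35,76]},"sbn":{"j":[26,55,10],"m":[53,75,24,25,32]}}
Size at path /sbn/m: 5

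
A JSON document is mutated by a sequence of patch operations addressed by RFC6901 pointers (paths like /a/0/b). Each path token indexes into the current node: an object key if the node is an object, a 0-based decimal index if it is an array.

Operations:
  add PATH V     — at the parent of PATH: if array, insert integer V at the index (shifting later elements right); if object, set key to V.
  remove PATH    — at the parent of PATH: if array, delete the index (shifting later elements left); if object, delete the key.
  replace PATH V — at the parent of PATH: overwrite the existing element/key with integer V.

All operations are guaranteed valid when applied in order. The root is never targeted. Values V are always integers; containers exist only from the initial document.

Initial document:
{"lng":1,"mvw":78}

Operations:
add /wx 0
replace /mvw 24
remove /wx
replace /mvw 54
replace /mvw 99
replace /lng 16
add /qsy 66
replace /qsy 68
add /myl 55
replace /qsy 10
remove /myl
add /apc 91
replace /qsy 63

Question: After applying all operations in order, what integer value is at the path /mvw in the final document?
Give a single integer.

Answer: 99

Derivation:
After op 1 (add /wx 0): {"lng":1,"mvw":78,"wx":0}
After op 2 (replace /mvw 24): {"lng":1,"mvw":24,"wx":0}
After op 3 (remove /wx): {"lng":1,"mvw":24}
After op 4 (replace /mvw 54): {"lng":1,"mvw":54}
After op 5 (replace /mvw 99): {"lng":1,"mvw":99}
After op 6 (replace /lng 16): {"lng":16,"mvw":99}
After op 7 (add /qsy 66): {"lng":16,"mvw":99,"qsy":66}
After op 8 (replace /qsy 68): {"lng":16,"mvw":99,"qsy":68}
After op 9 (add /myl 55): {"lng":16,"mvw":99,"myl":55,"qsy":68}
After op 10 (replace /qsy 10): {"lng":16,"mvw":99,"myl":55,"qsy":10}
After op 11 (remove /myl): {"lng":16,"mvw":99,"qsy":10}
After op 12 (add /apc 91): {"apc":91,"lng":16,"mvw":99,"qsy":10}
After op 13 (replace /qsy 63): {"apc":91,"lng":16,"mvw":99,"qsy":63}
Value at /mvw: 99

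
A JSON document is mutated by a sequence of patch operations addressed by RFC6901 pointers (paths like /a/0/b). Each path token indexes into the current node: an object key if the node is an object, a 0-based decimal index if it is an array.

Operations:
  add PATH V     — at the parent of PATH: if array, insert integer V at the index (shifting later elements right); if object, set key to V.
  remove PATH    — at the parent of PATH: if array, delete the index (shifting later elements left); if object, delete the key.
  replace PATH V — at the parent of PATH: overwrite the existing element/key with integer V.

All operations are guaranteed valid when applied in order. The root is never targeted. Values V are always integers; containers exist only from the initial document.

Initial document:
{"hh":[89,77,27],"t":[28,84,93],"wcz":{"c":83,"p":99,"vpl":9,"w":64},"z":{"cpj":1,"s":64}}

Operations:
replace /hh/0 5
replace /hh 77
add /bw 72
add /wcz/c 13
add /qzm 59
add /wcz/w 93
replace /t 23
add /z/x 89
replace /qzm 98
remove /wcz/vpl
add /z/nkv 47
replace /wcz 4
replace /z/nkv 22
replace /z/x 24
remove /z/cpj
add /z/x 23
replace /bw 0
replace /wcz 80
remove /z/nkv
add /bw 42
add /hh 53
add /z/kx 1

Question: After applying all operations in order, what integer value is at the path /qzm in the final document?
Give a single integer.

Answer: 98

Derivation:
After op 1 (replace /hh/0 5): {"hh":[5,77,27],"t":[28,84,93],"wcz":{"c":83,"p":99,"vpl":9,"w":64},"z":{"cpj":1,"s":64}}
After op 2 (replace /hh 77): {"hh":77,"t":[28,84,93],"wcz":{"c":83,"p":99,"vpl":9,"w":64},"z":{"cpj":1,"s":64}}
After op 3 (add /bw 72): {"bw":72,"hh":77,"t":[28,84,93],"wcz":{"c":83,"p":99,"vpl":9,"w":64},"z":{"cpj":1,"s":64}}
After op 4 (add /wcz/c 13): {"bw":72,"hh":77,"t":[28,84,93],"wcz":{"c":13,"p":99,"vpl":9,"w":64},"z":{"cpj":1,"s":64}}
After op 5 (add /qzm 59): {"bw":72,"hh":77,"qzm":59,"t":[28,84,93],"wcz":{"c":13,"p":99,"vpl":9,"w":64},"z":{"cpj":1,"s":64}}
After op 6 (add /wcz/w 93): {"bw":72,"hh":77,"qzm":59,"t":[28,84,93],"wcz":{"c":13,"p":99,"vpl":9,"w":93},"z":{"cpj":1,"s":64}}
After op 7 (replace /t 23): {"bw":72,"hh":77,"qzm":59,"t":23,"wcz":{"c":13,"p":99,"vpl":9,"w":93},"z":{"cpj":1,"s":64}}
After op 8 (add /z/x 89): {"bw":72,"hh":77,"qzm":59,"t":23,"wcz":{"c":13,"p":99,"vpl":9,"w":93},"z":{"cpj":1,"s":64,"x":89}}
After op 9 (replace /qzm 98): {"bw":72,"hh":77,"qzm":98,"t":23,"wcz":{"c":13,"p":99,"vpl":9,"w":93},"z":{"cpj":1,"s":64,"x":89}}
After op 10 (remove /wcz/vpl): {"bw":72,"hh":77,"qzm":98,"t":23,"wcz":{"c":13,"p":99,"w":93},"z":{"cpj":1,"s":64,"x":89}}
After op 11 (add /z/nkv 47): {"bw":72,"hh":77,"qzm":98,"t":23,"wcz":{"c":13,"p":99,"w":93},"z":{"cpj":1,"nkv":47,"s":64,"x":89}}
After op 12 (replace /wcz 4): {"bw":72,"hh":77,"qzm":98,"t":23,"wcz":4,"z":{"cpj":1,"nkv":47,"s":64,"x":89}}
After op 13 (replace /z/nkv 22): {"bw":72,"hh":77,"qzm":98,"t":23,"wcz":4,"z":{"cpj":1,"nkv":22,"s":64,"x":89}}
After op 14 (replace /z/x 24): {"bw":72,"hh":77,"qzm":98,"t":23,"wcz":4,"z":{"cpj":1,"nkv":22,"s":64,"x":24}}
After op 15 (remove /z/cpj): {"bw":72,"hh":77,"qzm":98,"t":23,"wcz":4,"z":{"nkv":22,"s":64,"x":24}}
After op 16 (add /z/x 23): {"bw":72,"hh":77,"qzm":98,"t":23,"wcz":4,"z":{"nkv":22,"s":64,"x":23}}
After op 17 (replace /bw 0): {"bw":0,"hh":77,"qzm":98,"t":23,"wcz":4,"z":{"nkv":22,"s":64,"x":23}}
After op 18 (replace /wcz 80): {"bw":0,"hh":77,"qzm":98,"t":23,"wcz":80,"z":{"nkv":22,"s":64,"x":23}}
After op 19 (remove /z/nkv): {"bw":0,"hh":77,"qzm":98,"t":23,"wcz":80,"z":{"s":64,"x":23}}
After op 20 (add /bw 42): {"bw":42,"hh":77,"qzm":98,"t":23,"wcz":80,"z":{"s":64,"x":23}}
After op 21 (add /hh 53): {"bw":42,"hh":53,"qzm":98,"t":23,"wcz":80,"z":{"s":64,"x":23}}
After op 22 (add /z/kx 1): {"bw":42,"hh":53,"qzm":98,"t":23,"wcz":80,"z":{"kx":1,"s":64,"x":23}}
Value at /qzm: 98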